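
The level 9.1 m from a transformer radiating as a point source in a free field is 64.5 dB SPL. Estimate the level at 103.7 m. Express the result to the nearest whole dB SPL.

43 dB SPL

Point-source attenuation: ΔL = 20·log₁₀(r₂/r₁) = 20·log₁₀(103.7/9.1) = 21.135 dB.
L₂ = 64.5 − 20·log₁₀(103.7/9.1) = 64.5 − 21.135 = 43.37 dB SPL.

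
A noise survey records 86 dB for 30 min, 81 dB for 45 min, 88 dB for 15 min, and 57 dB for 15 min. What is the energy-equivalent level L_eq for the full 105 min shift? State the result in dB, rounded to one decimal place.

L_eq = 10·log₁₀[(1/T)·Σ tᵢ·10^(Lᵢ/10)] with T = 105 min.
Σ tᵢ·10^(Lᵢ/10) = 30·10^(86/10) + 45·10^(81/10) + 15·10^(88/10) + 15·10^(57/10) = 2.708e+10.
L_eq = 10·log₁₀(2.708e+10/105) = 84.11 dB.

84.1 dB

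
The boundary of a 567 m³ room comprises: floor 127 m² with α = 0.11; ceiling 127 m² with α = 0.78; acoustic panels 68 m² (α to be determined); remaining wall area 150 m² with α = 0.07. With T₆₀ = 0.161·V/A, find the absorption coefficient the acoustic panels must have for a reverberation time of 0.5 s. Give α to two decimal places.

Required total absorption A = 0.161·567/0.5 = 182.57 m².
Absorption from the other surfaces = 127·0.11 + 127·0.78 + 150·0.07 = 123.53 m², so the acoustic panels must supply 59.04 m² over 68 m².
α = 59.04/68 = 0.868.

0.87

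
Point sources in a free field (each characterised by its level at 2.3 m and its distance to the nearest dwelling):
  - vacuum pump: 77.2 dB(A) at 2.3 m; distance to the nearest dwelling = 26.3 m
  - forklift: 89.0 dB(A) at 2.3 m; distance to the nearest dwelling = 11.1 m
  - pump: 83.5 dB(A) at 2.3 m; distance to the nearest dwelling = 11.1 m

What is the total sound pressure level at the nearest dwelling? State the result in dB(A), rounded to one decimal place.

76.4 dB(A)

Apply inverse-square spreading to bring every level to the receiver, then sum 10^(L/10).
vacuum pump: 77.2 − 20·log₁₀(26.3/2.3) = 77.2 − 21.16 = 56.04 dB(A).
forklift: 89.0 − 20·log₁₀(11.1/2.3) = 89.0 − 13.67 = 75.33 dB(A).
pump: 83.5 − 20·log₁₀(11.1/2.3) = 83.5 − 13.67 = 69.83 dB(A).
Σ 10^(L/10) = 4.412e+07 → L_total = 10·log₁₀(4.412e+07) = 76.45 dB(A).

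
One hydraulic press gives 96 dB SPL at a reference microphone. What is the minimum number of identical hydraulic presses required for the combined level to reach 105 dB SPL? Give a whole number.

8

The shortfall is 105 − 96 = 9.0 dB, and N units add 10·log₁₀ N, so need 10·log₁₀ N ≥ 9.0.
N ≥ 10^(9.0/10) = 7.943, so N = 8.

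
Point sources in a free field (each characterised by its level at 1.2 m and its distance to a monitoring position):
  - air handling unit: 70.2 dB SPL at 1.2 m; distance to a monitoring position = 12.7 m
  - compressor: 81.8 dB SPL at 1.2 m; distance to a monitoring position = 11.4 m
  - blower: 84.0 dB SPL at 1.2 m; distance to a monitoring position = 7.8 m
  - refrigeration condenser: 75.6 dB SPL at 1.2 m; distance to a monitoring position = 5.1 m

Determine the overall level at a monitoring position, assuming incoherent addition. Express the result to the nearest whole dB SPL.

Propagate each source to the receiver with L = L_ref − 20·log₁₀(r/r_ref), then add intensities.
air handling unit: 70.2 − 20·log₁₀(12.7/1.2) = 70.2 − 20.49 = 49.71 dB SPL.
compressor: 81.8 − 20·log₁₀(11.4/1.2) = 81.8 − 19.55 = 62.25 dB SPL.
blower: 84.0 − 20·log₁₀(7.8/1.2) = 84.0 − 16.26 = 67.74 dB SPL.
refrigeration condenser: 75.6 − 20·log₁₀(5.1/1.2) = 75.6 − 12.57 = 63.03 dB SPL.
Σ 10^(L/10) = 9.726e+06 → L_total = 10·log₁₀(9.726e+06) = 69.88 dB SPL.

70 dB SPL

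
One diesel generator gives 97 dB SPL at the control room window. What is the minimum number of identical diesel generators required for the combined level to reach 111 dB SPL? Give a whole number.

26

Need L₁ + 10·log₁₀ N ≥ 111, i.e. log₁₀ N ≥ 1.40.
N ≥ 10^(14.0/10) = 25.119, so N = 26.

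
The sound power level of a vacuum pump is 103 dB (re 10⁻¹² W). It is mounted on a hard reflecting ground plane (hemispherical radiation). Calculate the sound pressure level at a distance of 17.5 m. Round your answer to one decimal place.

70.2 dB

L_p = L_w − 10·log₁₀(2π·r²) with r = 17.5 m.
2π·r² = 1924 m², 10·log₁₀ of that is 32.843 dB.
L_p = 103 − 32.843 = 70.16 dB.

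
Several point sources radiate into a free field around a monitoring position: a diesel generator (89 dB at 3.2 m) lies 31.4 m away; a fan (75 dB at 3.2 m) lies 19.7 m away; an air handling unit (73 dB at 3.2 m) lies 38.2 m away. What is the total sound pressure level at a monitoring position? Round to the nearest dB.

70 dB

Propagate each source to the receiver with L = L_ref − 20·log₁₀(r/r_ref), then add intensities.
diesel generator: 89 − 20·log₁₀(31.4/3.2) = 89 − 19.84 = 69.16 dB.
fan: 75 − 20·log₁₀(19.7/3.2) = 75 − 15.79 = 59.21 dB.
air handling unit: 73 − 20·log₁₀(38.2/3.2) = 73 − 21.54 = 51.46 dB.
Σ 10^(L/10) = 9.224e+06 → L_total = 10·log₁₀(9.224e+06) = 69.65 dB.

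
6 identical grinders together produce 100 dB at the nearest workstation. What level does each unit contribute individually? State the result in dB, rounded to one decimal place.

6 equal contributions raise the level by 10·log₁₀ 6 = 7.782 dB, so each unit alone gives 100 − 7.782.

92.2 dB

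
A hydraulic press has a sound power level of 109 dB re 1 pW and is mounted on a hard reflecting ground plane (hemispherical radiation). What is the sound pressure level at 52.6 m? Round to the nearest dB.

Free-field hemispherical radiation: L_p = L_w − 10·log₁₀(2π·r²), r = 52.6 m.
2π·r² = 1.738e+04 m², 10·log₁₀ of that is 42.402 dB.
L_p = 109 − 42.402 = 66.60 dB.

67 dB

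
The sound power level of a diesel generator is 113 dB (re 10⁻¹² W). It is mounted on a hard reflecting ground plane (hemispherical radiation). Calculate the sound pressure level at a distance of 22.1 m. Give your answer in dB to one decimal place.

L_p = L_w − 10·log₁₀(2π·r²) with r = 22.1 m.
2π·r² = 3069 m², 10·log₁₀ of that is 34.870 dB.
L_p = 113 − 34.870 = 78.13 dB.

78.1 dB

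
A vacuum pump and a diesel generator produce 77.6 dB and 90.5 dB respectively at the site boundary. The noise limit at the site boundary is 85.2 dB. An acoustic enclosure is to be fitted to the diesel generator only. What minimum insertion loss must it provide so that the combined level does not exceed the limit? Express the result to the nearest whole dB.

Everything except the diesel generator sums to 10^(77.6/10) = 5.754e+07 in linear terms, 77.60 dB.
To meet 85.2 dB overall, the treated diesel generator may contribute at most 10^(85.2/10) − 5.754e+07 = 2.736e+08, i.e. 84.37 dB.
Required insertion loss = 90.5 − 84.37 = 6.13 dB.

6 dB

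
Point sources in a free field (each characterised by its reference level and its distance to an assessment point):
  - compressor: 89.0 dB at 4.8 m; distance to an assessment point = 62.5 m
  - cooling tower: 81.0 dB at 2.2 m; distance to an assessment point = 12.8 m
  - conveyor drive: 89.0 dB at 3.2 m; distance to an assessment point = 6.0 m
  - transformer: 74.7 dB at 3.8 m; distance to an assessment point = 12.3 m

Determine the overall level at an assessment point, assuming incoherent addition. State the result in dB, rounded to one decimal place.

Propagate each source to the receiver with L = L_ref − 20·log₁₀(r/r_ref), then add intensities.
compressor: 89.0 − 20·log₁₀(62.5/4.8) = 89.0 − 22.29 = 66.71 dB.
cooling tower: 81.0 − 20·log₁₀(12.8/2.2) = 81.0 − 15.30 = 65.70 dB.
conveyor drive: 89.0 − 20·log₁₀(6.0/3.2) = 89.0 − 5.46 = 83.54 dB.
transformer: 74.7 − 20·log₁₀(12.3/3.8) = 74.7 − 10.20 = 64.50 dB.
Σ 10^(L/10) = 2.372e+08 → L_total = 10·log₁₀(2.372e+08) = 83.75 dB.

83.8 dB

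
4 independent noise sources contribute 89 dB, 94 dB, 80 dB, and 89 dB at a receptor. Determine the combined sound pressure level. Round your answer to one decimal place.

For uncorrelated sources the intensities add, so convert each level to linear form, sum, and take 10·log₁₀ of the total.
Σ 10^(L/10) = 10^(89/10) + 10^(94/10) + 10^(80/10) + 10^(89/10) = 4.201e+09.
L_total = 10·log₁₀(4.201e+09) = 96.23 dB.

96.2 dB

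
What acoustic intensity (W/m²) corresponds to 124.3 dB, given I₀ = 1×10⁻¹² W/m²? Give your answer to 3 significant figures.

2.69 W/m²

I/I₀ = 10^(124.3/10) = 2.692e+12, so I = 2.692e+12 × 10⁻¹² W/m².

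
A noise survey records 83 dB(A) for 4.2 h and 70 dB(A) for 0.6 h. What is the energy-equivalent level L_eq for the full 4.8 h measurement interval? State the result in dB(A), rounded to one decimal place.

82.5 dB(A)

L_eq = 10·log₁₀[(1/T)·Σ tᵢ·10^(Lᵢ/10)] with T = 4.8 h.
Σ tᵢ·10^(Lᵢ/10) = 4.2·10^(83/10) + 0.6·10^(70/10) = 8.440e+08.
L_eq = 10·log₁₀(8.440e+08/4.8) = 82.45 dB(A).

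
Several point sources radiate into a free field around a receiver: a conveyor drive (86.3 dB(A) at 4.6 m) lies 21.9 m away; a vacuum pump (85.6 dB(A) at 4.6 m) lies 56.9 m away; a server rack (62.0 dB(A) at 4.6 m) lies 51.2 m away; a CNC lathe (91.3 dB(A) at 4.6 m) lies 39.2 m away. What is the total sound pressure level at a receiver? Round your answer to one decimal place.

Apply inverse-square spreading to bring every level to the receiver, then sum 10^(L/10).
conveyor drive: 86.3 − 20·log₁₀(21.9/4.6) = 86.3 − 13.55 = 72.75 dB(A).
vacuum pump: 85.6 − 20·log₁₀(56.9/4.6) = 85.6 − 21.85 = 63.75 dB(A).
server rack: 62.0 − 20·log₁₀(51.2/4.6) = 62.0 − 20.93 = 41.07 dB(A).
CNC lathe: 91.3 − 20·log₁₀(39.2/4.6) = 91.3 − 18.61 = 72.69 dB(A).
Σ 10^(L/10) = 3.978e+07 → L_total = 10·log₁₀(3.978e+07) = 76.00 dB(A).

76.0 dB(A)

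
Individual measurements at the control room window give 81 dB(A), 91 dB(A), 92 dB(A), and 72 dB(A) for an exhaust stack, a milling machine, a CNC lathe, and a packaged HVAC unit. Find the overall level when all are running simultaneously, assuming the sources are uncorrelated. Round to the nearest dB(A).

95 dB(A)

For uncorrelated sources the intensities add, so convert each level to linear form, sum, and take 10·log₁₀ of the total.
Σ 10^(L/10) = 10^(81/10) + 10^(91/10) + 10^(92/10) + 10^(72/10) = 2.986e+09.
L_total = 10·log₁₀(2.986e+09) = 94.75 dB(A).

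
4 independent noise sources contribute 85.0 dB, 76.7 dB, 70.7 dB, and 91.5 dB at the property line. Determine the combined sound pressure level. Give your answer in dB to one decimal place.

For uncorrelated sources the intensities add, so convert each level to linear form, sum, and take 10·log₁₀ of the total.
Σ 10^(L/10) = 10^(85.0/10) + 10^(76.7/10) + 10^(70.7/10) + 10^(91.5/10) = 1.787e+09.
L_total = 10·log₁₀(1.787e+09) = 92.52 dB.

92.5 dB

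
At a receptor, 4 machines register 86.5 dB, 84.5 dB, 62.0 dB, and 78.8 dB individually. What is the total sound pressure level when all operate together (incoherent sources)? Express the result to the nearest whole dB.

89 dB

Incoherent sources combine by intensity addition: L_total = 10·log₁₀(Σ 10^(L_i/10)).
Σ 10^(L/10) = 10^(86.5/10) + 10^(84.5/10) + 10^(62.0/10) + 10^(78.8/10) = 8.060e+08.
L_total = 10·log₁₀(8.060e+08) = 89.06 dB.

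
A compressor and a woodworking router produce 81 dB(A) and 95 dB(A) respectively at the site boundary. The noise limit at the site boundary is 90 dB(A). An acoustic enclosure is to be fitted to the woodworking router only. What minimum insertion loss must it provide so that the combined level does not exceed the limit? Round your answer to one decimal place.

Fixed contribution from the other source: Σ 10^(L/10) = 10^(81/10) = 1.259e+08 (81.00 dB(A)).
To meet 90 dB(A) overall, the treated woodworking router may contribute at most 10^(90/10) − 1.259e+08 = 8.741e+08, i.e. 89.42 dB(A).
Required insertion loss = 95 − 89.42 = 5.58 dB.

5.6 dB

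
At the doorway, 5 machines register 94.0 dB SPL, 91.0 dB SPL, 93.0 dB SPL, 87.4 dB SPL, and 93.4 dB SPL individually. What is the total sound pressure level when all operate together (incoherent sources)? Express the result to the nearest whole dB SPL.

Incoherent sources combine by intensity addition: L_total = 10·log₁₀(Σ 10^(L_i/10)).
Σ 10^(L/10) = 10^(94.0/10) + 10^(91.0/10) + 10^(93.0/10) + 10^(87.4/10) + 10^(93.4/10) = 8.503e+09.
L_total = 10·log₁₀(8.503e+09) = 99.30 dB SPL.

99 dB SPL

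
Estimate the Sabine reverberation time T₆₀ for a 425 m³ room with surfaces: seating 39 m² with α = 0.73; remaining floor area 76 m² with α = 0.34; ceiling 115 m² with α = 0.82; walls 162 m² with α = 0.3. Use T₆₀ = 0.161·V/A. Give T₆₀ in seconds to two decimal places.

0.35 s

Total absorption A = 39·0.73 + 76·0.34 + 115·0.82 + 162·0.3 = 197.21 m² sabins.
T₆₀ = 0.161 × 425 / 197.21 = 0.347 s.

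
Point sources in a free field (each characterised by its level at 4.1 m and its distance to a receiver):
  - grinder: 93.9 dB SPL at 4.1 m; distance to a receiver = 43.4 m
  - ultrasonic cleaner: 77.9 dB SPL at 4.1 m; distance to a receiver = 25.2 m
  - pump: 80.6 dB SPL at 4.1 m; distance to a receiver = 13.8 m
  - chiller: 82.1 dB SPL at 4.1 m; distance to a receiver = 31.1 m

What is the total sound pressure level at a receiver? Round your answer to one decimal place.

Apply inverse-square spreading to bring every level to the receiver, then sum 10^(L/10).
grinder: 93.9 − 20·log₁₀(43.4/4.1) = 93.9 − 20.49 = 73.41 dB SPL.
ultrasonic cleaner: 77.9 − 20·log₁₀(25.2/4.1) = 77.9 − 15.77 = 62.13 dB SPL.
pump: 80.6 − 20·log₁₀(13.8/4.1) = 80.6 − 10.54 = 70.06 dB SPL.
chiller: 82.1 − 20·log₁₀(31.1/4.1) = 82.1 − 17.60 = 64.50 dB SPL.
Σ 10^(L/10) = 3.649e+07 → L_total = 10·log₁₀(3.649e+07) = 75.62 dB SPL.

75.6 dB SPL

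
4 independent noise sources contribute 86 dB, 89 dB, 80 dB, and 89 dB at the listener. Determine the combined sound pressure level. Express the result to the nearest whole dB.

93 dB

Incoherent sources combine by intensity addition: L_total = 10·log₁₀(Σ 10^(L_i/10)).
Σ 10^(L/10) = 10^(86/10) + 10^(89/10) + 10^(80/10) + 10^(89/10) = 2.087e+09.
L_total = 10·log₁₀(2.087e+09) = 93.19 dB.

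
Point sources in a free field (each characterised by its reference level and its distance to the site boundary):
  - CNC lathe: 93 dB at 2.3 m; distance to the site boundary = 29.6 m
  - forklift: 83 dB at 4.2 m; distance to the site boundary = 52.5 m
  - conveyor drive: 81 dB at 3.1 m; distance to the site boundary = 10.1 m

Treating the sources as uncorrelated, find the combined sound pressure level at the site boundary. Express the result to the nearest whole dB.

Apply inverse-square spreading to bring every level to the receiver, then sum 10^(L/10).
CNC lathe: 93 − 20·log₁₀(29.6/2.3) = 93 − 22.19 = 70.81 dB.
forklift: 83 − 20·log₁₀(52.5/4.2) = 83 − 21.94 = 61.06 dB.
conveyor drive: 81 − 20·log₁₀(10.1/3.1) = 81 − 10.26 = 70.74 dB.
Σ 10^(L/10) = 2.518e+07 → L_total = 10·log₁₀(2.518e+07) = 74.01 dB.

74 dB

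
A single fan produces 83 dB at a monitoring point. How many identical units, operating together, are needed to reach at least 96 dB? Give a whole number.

20

N identical sources give L₁ + 10·log₁₀ N, so require 10·log₁₀ N ≥ 96 − 83 = 13.0 dB.
N ≥ 10^(13.0/10) = 19.953, so N = 20.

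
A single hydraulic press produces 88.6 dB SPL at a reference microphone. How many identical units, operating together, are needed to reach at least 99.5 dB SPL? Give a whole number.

13

The shortfall is 99.5 − 88.6 = 10.9 dB, and N units add 10·log₁₀ N, so need 10·log₁₀ N ≥ 10.9.
N ≥ 10^(10.9/10) = 12.303, so N = 13.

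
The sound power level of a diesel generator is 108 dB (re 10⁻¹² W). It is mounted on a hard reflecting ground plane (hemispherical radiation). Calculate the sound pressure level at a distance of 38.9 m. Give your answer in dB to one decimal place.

Free-field hemispherical radiation: L_p = L_w − 10·log₁₀(2π·r²), r = 38.9 m.
2π·r² = 9508 m², 10·log₁₀ of that is 39.781 dB.
L_p = 108 − 39.781 = 68.22 dB.

68.2 dB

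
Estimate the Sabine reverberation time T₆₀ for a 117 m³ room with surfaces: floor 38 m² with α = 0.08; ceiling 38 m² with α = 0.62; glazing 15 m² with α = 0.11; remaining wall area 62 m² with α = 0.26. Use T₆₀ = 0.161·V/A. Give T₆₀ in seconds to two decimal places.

0.42 s

Total absorption A = 38·0.08 + 38·0.62 + 15·0.11 + 62·0.26 = 44.37 m² sabins.
T₆₀ = 0.161·V/A = 0.161·117/44.37 = 0.425 s.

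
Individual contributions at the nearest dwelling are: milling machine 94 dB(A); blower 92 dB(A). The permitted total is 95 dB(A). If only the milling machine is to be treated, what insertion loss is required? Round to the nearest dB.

Everything except the milling machine sums to 10^(92/10) = 1.585e+09 in linear terms, 92.00 dB(A).
The limit corresponds to 10^(95/10) = 3.162e+09; subtracting the fixed part leaves 1.577e+09 for the milling machine, i.e. 91.98 dB(A).
Required insertion loss = 94 − 91.98 = 2.02 dB.

2 dB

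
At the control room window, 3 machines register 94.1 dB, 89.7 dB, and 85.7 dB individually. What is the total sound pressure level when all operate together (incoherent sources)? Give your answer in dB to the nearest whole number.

Incoherent sources combine by intensity addition: L_total = 10·log₁₀(Σ 10^(L_i/10)).
Σ 10^(L/10) = 10^(94.1/10) + 10^(89.7/10) + 10^(85.7/10) = 3.875e+09.
L_total = 10·log₁₀(3.875e+09) = 95.88 dB.

96 dB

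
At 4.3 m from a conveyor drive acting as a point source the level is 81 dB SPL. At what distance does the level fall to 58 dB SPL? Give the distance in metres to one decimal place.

For a point source L₁ − L₂ = 20·log₁₀(r₂/r₁), so r₂ = r₁·10^((L₁−L₂)/20).
r₂ = 4.3·10^((81−58)/20) = 4.3·10^(23.0/20) = 60.74 m.

60.7 m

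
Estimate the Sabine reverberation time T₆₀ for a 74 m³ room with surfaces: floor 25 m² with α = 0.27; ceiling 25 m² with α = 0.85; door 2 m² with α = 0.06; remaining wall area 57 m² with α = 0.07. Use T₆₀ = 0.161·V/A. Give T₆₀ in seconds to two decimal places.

Summing Sᵢαᵢ: 25·0.27 + 25·0.85 + 2·0.06 + 57·0.07 = 32.11 m².
T₆₀ = 0.161·V/A = 0.161·74/32.11 = 0.371 s.

0.37 s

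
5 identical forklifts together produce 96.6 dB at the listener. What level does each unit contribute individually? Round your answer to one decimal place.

For N identical incoherent sources L_total = L₁ + 10·log₁₀ N, so L₁ = 96.6 − 10·log₁₀(5) = 96.6 − 6.990.

89.6 dB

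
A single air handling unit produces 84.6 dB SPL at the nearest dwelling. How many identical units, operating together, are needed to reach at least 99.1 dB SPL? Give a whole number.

29

The shortfall is 99.1 − 84.6 = 14.5 dB, and N units add 10·log₁₀ N, so need 10·log₁₀ N ≥ 14.5.
N ≥ 10^(14.5/10) = 28.184, so N = 29.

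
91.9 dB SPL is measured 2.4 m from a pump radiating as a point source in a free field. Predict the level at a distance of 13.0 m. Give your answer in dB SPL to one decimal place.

77.2 dB SPL

Spherical spreading from a point source gives a 20·log₁₀(r₂/r₁) drop.
L₂ = 91.9 − 20·log₁₀(13.0/2.4) = 91.9 − 14.675 = 77.23 dB SPL.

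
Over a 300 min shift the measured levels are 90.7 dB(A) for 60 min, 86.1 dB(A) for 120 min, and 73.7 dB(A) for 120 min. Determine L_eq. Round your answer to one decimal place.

The energy average is taken in the linear domain: L_eq = 10·log₁₀[(Σ tᵢ·10^(Lᵢ/10))/T], T = 300 min.
Σ tᵢ·10^(Lᵢ/10) = 60·10^(90.7/10) + 120·10^(86.1/10) + 120·10^(73.7/10) = 1.222e+11.
L_eq = 10·log₁₀(1.222e+11/300) = 86.10 dB(A).

86.1 dB(A)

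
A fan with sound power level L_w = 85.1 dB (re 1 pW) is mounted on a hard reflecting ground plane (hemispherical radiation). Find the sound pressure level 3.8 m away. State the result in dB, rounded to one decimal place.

65.5 dB

Free-field hemispherical radiation: L_p = L_w − 10·log₁₀(2π·r²), r = 3.8 m.
2π·r² = 90.73 m², 10·log₁₀ of that is 19.577 dB.
L_p = 85.1 − 19.577 = 65.52 dB.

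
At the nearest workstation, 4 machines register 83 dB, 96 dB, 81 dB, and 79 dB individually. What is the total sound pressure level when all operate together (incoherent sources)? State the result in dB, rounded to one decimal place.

96.4 dB

Incoherent sources combine by intensity addition: L_total = 10·log₁₀(Σ 10^(L_i/10)).
Σ 10^(L/10) = 10^(83/10) + 10^(96/10) + 10^(81/10) + 10^(79/10) = 4.386e+09.
L_total = 10·log₁₀(4.386e+09) = 96.42 dB.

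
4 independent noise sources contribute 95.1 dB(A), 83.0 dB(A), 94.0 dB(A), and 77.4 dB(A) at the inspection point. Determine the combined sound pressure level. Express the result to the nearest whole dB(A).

Incoherent sources combine by intensity addition: L_total = 10·log₁₀(Σ 10^(L_i/10)).
Σ 10^(L/10) = 10^(95.1/10) + 10^(83.0/10) + 10^(94.0/10) + 10^(77.4/10) = 6.002e+09.
L_total = 10·log₁₀(6.002e+09) = 97.78 dB(A).

98 dB(A)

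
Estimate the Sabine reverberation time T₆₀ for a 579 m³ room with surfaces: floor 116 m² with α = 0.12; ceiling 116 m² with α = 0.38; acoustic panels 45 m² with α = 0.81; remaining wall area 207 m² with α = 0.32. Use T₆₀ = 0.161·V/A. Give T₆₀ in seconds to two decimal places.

0.58 s

Summing Sᵢαᵢ: 116·0.12 + 116·0.38 + 45·0.81 + 207·0.32 = 160.69 m².
T₆₀ = 0.161·V/A = 0.161·579/160.69 = 0.580 s.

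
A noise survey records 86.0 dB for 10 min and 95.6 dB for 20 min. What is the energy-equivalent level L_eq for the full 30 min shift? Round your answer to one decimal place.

L_eq = 10·log₁₀[(1/T)·Σ tᵢ·10^(Lᵢ/10)] with T = 30 min.
Σ tᵢ·10^(Lᵢ/10) = 10·10^(86.0/10) + 20·10^(95.6/10) = 7.660e+10.
L_eq = 10·log₁₀(7.660e+10/30) = 94.07 dB.

94.1 dB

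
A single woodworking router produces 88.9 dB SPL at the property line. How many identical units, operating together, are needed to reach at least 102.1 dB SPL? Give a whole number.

21

The shortfall is 102.1 − 88.9 = 13.2 dB, and N units add 10·log₁₀ N, so need 10·log₁₀ N ≥ 13.2.
N ≥ 10^(13.2/10) = 20.893, so N = 21.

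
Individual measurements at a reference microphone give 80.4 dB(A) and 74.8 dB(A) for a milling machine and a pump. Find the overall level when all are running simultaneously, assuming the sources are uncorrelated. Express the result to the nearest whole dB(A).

81 dB(A)

For uncorrelated sources the intensities add, so convert each level to linear form, sum, and take 10·log₁₀ of the total.
Σ 10^(L/10) = 10^(80.4/10) + 10^(74.8/10) = 1.398e+08.
L_total = 10·log₁₀(1.398e+08) = 81.46 dB(A).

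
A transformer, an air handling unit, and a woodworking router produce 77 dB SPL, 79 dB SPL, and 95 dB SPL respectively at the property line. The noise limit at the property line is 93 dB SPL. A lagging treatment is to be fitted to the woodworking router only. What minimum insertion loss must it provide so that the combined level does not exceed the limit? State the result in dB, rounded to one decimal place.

2.3 dB

Fixed contribution from the other sources: Σ 10^(L/10) = 10^(77/10) + 10^(79/10) = 1.296e+08 (81.12 dB SPL).
To meet 93 dB SPL overall, the treated woodworking router may contribute at most 10^(93/10) − 1.296e+08 = 1.866e+09, i.e. 92.71 dB SPL.
Required insertion loss = 95 − 92.71 = 2.29 dB.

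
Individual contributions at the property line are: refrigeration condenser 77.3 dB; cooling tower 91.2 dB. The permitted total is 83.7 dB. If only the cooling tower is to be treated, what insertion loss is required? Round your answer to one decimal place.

8.6 dB

Everything except the cooling tower sums to 10^(77.3/10) = 5.370e+07 in linear terms, 77.30 dB.
The limit corresponds to 10^(83.7/10) = 2.344e+08; subtracting the fixed part leaves 1.807e+08 for the cooling tower, i.e. 82.57 dB.
So the cooling tower must be reduced from 91.2 to 82.57 dB: IL = 8.63 dB.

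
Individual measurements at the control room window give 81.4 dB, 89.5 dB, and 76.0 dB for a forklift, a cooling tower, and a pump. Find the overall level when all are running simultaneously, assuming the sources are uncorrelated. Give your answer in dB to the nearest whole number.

For uncorrelated sources the intensities add, so convert each level to linear form, sum, and take 10·log₁₀ of the total.
Σ 10^(L/10) = 10^(81.4/10) + 10^(89.5/10) + 10^(76.0/10) = 1.069e+09.
L_total = 10·log₁₀(1.069e+09) = 90.29 dB.

90 dB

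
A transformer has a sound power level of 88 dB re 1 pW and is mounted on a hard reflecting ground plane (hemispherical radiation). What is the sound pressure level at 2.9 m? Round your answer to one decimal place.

70.8 dB

Free-field hemispherical radiation: L_p = L_w − 10·log₁₀(2π·r²), r = 2.9 m.
2π·r² = 52.84 m², 10·log₁₀ of that is 17.230 dB.
L_p = 88 − 17.230 = 70.77 dB.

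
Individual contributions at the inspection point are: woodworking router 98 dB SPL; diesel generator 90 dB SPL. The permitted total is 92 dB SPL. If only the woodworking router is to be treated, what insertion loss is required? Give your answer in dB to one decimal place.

10.3 dB

Everything except the woodworking router sums to 10^(90/10) = 1.000e+09 in linear terms, 90.00 dB SPL.
To meet 92 dB SPL overall, the treated woodworking router may contribute at most 10^(92/10) − 1.000e+09 = 5.849e+08, i.e. 87.67 dB SPL.
So the woodworking router must be reduced from 98 to 87.67 dB SPL: IL = 10.33 dB.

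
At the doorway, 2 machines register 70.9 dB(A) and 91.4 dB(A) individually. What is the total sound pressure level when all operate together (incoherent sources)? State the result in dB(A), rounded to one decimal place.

Incoherent sources combine by intensity addition: L_total = 10·log₁₀(Σ 10^(L_i/10)).
Σ 10^(L/10) = 10^(70.9/10) + 10^(91.4/10) = 1.393e+09.
L_total = 10·log₁₀(1.393e+09) = 91.44 dB(A).

91.4 dB(A)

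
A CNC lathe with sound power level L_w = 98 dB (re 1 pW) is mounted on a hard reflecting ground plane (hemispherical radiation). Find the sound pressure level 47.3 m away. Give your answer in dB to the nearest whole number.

57 dB

The power spreads over a hemisphere of area 2π·r², so L_p = L_w − 10·log₁₀(2π·r²).
2π·r² = 1.406e+04 m², 10·log₁₀ of that is 41.479 dB.
L_p = 98 − 41.479 = 56.52 dB.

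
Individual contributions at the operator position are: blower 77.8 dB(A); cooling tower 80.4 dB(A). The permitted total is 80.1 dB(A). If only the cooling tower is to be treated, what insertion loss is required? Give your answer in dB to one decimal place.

Fixed contribution from the other source: Σ 10^(L/10) = 10^(77.8/10) = 6.026e+07 (77.80 dB(A)).
The limit corresponds to 10^(80.1/10) = 1.023e+08; subtracting the fixed part leaves 4.207e+07 for the cooling tower, i.e. 76.24 dB(A).
So the cooling tower must be reduced from 80.4 to 76.24 dB(A): IL = 4.16 dB.

4.2 dB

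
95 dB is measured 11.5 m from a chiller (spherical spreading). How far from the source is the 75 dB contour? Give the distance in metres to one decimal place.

115.0 m

Point-source spreading drops the level by 20·log₁₀(r₂/r₁); inverting, r₂/r₁ = 10^(ΔL/20).
r₂ = 11.5·10^((95−75)/20) = 11.5·10^(20.0/20) = 115.00 m.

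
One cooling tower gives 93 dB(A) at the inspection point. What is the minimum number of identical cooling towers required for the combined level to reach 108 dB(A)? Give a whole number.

The shortfall is 108 − 93 = 15.0 dB, and N units add 10·log₁₀ N, so need 10·log₁₀ N ≥ 15.0.
N ≥ 10^(15.0/10) = 31.623, so N = 32.

32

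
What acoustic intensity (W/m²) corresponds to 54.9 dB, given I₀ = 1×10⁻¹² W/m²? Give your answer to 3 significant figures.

I = I₀·10^(L/10) = 10⁻¹² × 10^(54.9/10) = 10^(-6.510).

3.09e-07 W/m²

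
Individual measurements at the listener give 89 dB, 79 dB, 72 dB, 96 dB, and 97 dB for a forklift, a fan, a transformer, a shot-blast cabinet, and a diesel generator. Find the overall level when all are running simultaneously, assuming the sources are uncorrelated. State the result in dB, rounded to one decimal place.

99.9 dB

For uncorrelated sources the intensities add, so convert each level to linear form, sum, and take 10·log₁₀ of the total.
Σ 10^(L/10) = 10^(89/10) + 10^(79/10) + 10^(72/10) + 10^(96/10) + 10^(97/10) = 9.883e+09.
L_total = 10·log₁₀(9.883e+09) = 99.95 dB.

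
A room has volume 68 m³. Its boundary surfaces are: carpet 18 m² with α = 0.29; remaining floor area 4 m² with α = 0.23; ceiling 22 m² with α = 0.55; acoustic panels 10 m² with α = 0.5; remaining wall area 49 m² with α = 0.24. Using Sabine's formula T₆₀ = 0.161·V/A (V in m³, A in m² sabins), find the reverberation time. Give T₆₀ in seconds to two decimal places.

0.31 s

Summing Sᵢαᵢ: 18·0.29 + 4·0.23 + 22·0.55 + 10·0.5 + 49·0.24 = 35.00 m².
T₆₀ = 0.161·V/A = 0.161·68/35.00 = 0.313 s.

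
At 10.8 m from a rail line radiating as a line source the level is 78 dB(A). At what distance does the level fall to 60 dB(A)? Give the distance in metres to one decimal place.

For a line source L₁ − L₂ = 10·log₁₀(r₂/r₁), so r₂ = r₁·10^((L₁−L₂)/10).
r₂ = 10.8·10^((78−60)/10) = 10.8·10^(18.0/10) = 681.43 m.

681.4 m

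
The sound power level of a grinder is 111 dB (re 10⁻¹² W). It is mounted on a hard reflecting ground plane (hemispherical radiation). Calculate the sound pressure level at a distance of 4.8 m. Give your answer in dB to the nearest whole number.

Free-field hemispherical radiation: L_p = L_w − 10·log₁₀(2π·r²), r = 4.8 m.
2π·r² = 144.8 m², 10·log₁₀ of that is 21.607 dB.
L_p = 111 − 21.607 = 89.39 dB.

89 dB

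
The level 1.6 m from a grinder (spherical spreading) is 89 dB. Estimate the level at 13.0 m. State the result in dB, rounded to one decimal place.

70.8 dB

For a point source, L₂ = L₁ − 20·log₁₀(r₂/r₁).
L₂ = 89 − 20·log₁₀(13.0/1.6) = 89 − 18.196 = 70.80 dB.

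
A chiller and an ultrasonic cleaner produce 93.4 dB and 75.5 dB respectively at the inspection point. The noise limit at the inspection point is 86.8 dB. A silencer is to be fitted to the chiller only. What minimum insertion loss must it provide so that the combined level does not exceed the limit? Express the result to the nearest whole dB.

Fixed contribution from the other source: Σ 10^(L/10) = 10^(75.5/10) = 3.548e+07 (75.50 dB).
The limit corresponds to 10^(86.8/10) = 4.786e+08; subtracting the fixed part leaves 4.431e+08 for the chiller, i.e. 86.47 dB.
Required insertion loss = 93.4 − 86.47 = 6.93 dB.

7 dB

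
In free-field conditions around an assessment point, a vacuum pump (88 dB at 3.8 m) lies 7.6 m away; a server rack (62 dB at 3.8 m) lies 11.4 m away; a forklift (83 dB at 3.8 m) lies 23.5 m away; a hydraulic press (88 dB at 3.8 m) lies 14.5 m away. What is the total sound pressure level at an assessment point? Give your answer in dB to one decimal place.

First find each source's level at the receiver (point-source: −20·log₁₀(r/r_ref)), then combine on an intensity basis.
vacuum pump: 88 − 20·log₁₀(7.6/3.8) = 88 − 6.02 = 81.98 dB.
server rack: 62 − 20·log₁₀(11.4/3.8) = 62 − 9.54 = 52.46 dB.
forklift: 83 − 20·log₁₀(23.5/3.8) = 83 − 15.83 = 67.17 dB.
hydraulic press: 88 − 20·log₁₀(14.5/3.8) = 88 − 11.63 = 76.37 dB.
Σ 10^(L/10) = 2.065e+08 → L_total = 10·log₁₀(2.065e+08) = 83.15 dB.

83.1 dB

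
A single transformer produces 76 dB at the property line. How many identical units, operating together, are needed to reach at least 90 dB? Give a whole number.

26

The shortfall is 90 − 76 = 14.0 dB, and N units add 10·log₁₀ N, so need 10·log₁₀ N ≥ 14.0.
N ≥ 10^(14.0/10) = 25.119, so N = 26.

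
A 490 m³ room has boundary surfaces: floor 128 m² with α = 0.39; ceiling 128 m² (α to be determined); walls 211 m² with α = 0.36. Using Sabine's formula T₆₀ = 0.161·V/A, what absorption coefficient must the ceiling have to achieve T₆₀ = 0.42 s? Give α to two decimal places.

0.48

Required total absorption A = 0.161·490/0.42 = 187.83 m².
Absorption from the other surfaces = 128·0.39 + 211·0.36 = 125.88 m², so the ceiling must supply 61.95 m² over 128 m².
α = 61.95/128 = 0.484.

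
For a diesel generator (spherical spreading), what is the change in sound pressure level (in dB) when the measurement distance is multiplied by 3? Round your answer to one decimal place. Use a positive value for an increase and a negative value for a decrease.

A point source loses 6 dB per doubling of distance; generally ΔL = −20·log₁₀(r₂/r₁).
ΔL = −20·log₁₀(3) = -9.54 dB.

-9.5 dB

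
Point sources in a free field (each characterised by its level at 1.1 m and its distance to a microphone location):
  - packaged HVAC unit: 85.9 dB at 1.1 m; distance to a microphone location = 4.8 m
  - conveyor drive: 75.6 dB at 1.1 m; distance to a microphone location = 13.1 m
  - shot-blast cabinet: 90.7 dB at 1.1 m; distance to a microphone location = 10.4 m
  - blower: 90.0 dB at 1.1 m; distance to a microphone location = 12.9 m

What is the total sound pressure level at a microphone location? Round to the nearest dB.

Apply inverse-square spreading to bring every level to the receiver, then sum 10^(L/10).
packaged HVAC unit: 85.9 − 20·log₁₀(4.8/1.1) = 85.9 − 12.80 = 73.10 dB.
conveyor drive: 75.6 − 20·log₁₀(13.1/1.1) = 75.6 − 21.52 = 54.08 dB.
shot-blast cabinet: 90.7 − 20·log₁₀(10.4/1.1) = 90.7 − 19.51 = 71.19 dB.
blower: 90.0 − 20·log₁₀(12.9/1.1) = 90.0 − 21.38 = 68.62 dB.
Σ 10^(L/10) = 4.110e+07 → L_total = 10·log₁₀(4.110e+07) = 76.14 dB.

76 dB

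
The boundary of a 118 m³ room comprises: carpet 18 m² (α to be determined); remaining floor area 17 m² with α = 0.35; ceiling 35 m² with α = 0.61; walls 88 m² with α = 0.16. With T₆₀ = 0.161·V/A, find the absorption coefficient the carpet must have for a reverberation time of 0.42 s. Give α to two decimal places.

0.21

Required total absorption A = 0.161·118/0.42 = 45.23 m².
Absorption from the other surfaces = 17·0.35 + 35·0.61 + 88·0.16 = 41.38 m², so the carpet must supply 3.85 m² over 18 m².
α = 3.85/18 = 0.214.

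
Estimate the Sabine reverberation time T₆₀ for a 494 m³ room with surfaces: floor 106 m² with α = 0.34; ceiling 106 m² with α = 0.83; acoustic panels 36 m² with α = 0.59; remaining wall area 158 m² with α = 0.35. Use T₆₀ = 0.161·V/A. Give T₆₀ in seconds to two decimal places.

0.40 s

A = Σ Sᵢαᵢ = 106·0.34 + 106·0.83 + 36·0.59 + 158·0.35 = 200.56 m².
T₆₀ = 0.161·V/A = 0.161·494/200.56 = 0.397 s.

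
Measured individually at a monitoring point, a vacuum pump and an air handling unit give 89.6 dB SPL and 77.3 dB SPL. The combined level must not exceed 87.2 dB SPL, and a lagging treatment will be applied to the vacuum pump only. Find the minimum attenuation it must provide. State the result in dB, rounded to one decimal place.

Fixed contribution from the other source: Σ 10^(L/10) = 10^(77.3/10) = 5.370e+07 (77.30 dB SPL).
To meet 87.2 dB SPL overall, the treated vacuum pump may contribute at most 10^(87.2/10) − 5.370e+07 = 4.711e+08, i.e. 86.73 dB SPL.
Required insertion loss = 89.6 − 86.73 = 2.87 dB.

2.9 dB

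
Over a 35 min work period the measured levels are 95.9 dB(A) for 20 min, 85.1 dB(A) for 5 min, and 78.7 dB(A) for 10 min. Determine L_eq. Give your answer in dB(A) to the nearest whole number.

L_eq = 10·log₁₀[(1/T)·Σ tᵢ·10^(Lᵢ/10)] with T = 35 min.
Σ tᵢ·10^(Lᵢ/10) = 20·10^(95.9/10) + 5·10^(85.1/10) + 10·10^(78.7/10) = 8.017e+10.
L_eq = 10·log₁₀(8.017e+10/35) = 93.60 dB(A).

94 dB(A)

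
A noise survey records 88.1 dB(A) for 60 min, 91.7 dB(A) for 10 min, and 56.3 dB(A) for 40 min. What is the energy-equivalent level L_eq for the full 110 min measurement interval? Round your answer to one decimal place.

The energy average is taken in the linear domain: L_eq = 10·log₁₀[(Σ tᵢ·10^(Lᵢ/10))/T], T = 110 min.
Σ tᵢ·10^(Lᵢ/10) = 60·10^(88.1/10) + 10·10^(91.7/10) + 40·10^(56.3/10) = 5.355e+10.
L_eq = 10·log₁₀(5.355e+10/110) = 86.87 dB(A).

86.9 dB(A)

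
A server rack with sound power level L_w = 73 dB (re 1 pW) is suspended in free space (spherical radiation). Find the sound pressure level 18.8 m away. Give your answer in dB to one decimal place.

36.5 dB

L_p = L_w − 10·log₁₀(4π·r²) with r = 18.8 m.
4π·r² = 4441 m², 10·log₁₀ of that is 36.475 dB.
L_p = 73 − 36.475 = 36.52 dB.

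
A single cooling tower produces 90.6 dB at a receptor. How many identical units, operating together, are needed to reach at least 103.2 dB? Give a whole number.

The shortfall is 103.2 − 90.6 = 12.6 dB, and N units add 10·log₁₀ N, so need 10·log₁₀ N ≥ 12.6.
N ≥ 10^(12.6/10) = 18.197, so N = 19.

19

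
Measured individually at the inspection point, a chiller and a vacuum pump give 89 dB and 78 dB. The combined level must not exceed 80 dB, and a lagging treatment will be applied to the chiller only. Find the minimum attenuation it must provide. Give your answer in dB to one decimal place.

13.3 dB

The untreated sources together contribute 10^(78/10) = 6.310e+07, i.e. 78.00 dB.
The limit corresponds to 10^(80/10) = 1.000e+08; subtracting the fixed part leaves 3.690e+07 for the chiller, i.e. 75.67 dB.
So the chiller must be reduced from 89 to 75.67 dB: IL = 13.33 dB.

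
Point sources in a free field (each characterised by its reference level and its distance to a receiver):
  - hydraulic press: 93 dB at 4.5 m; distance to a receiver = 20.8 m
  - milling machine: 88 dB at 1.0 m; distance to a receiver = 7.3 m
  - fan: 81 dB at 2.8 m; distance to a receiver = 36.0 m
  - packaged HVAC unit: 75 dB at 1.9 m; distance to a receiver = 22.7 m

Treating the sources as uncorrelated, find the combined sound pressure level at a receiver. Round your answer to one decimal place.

80.3 dB

Propagate each source to the receiver with L = L_ref − 20·log₁₀(r/r_ref), then add intensities.
hydraulic press: 93 − 20·log₁₀(20.8/4.5) = 93 − 13.30 = 79.70 dB.
milling machine: 88 − 20·log₁₀(7.3/1.0) = 88 − 17.27 = 70.73 dB.
fan: 81 − 20·log₁₀(36.0/2.8) = 81 − 22.18 = 58.82 dB.
packaged HVAC unit: 75 − 20·log₁₀(22.7/1.9) = 75 − 21.55 = 53.45 dB.
Σ 10^(L/10) = 1.062e+08 → L_total = 10·log₁₀(1.062e+08) = 80.26 dB.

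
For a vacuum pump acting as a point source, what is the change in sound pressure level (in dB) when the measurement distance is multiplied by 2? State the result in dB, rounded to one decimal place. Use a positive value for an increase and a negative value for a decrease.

-6.0 dB

With spherical spreading the level changes by −20·log₁₀(r₂/r₁).
ΔL = −20·log₁₀(2) = -6.02 dB.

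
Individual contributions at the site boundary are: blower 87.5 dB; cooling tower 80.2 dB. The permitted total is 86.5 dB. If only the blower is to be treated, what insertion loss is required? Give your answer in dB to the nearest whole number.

Fixed contribution from the other source: Σ 10^(L/10) = 10^(80.2/10) = 1.047e+08 (80.20 dB).
To meet 86.5 dB overall, the treated blower may contribute at most 10^(86.5/10) − 1.047e+08 = 3.420e+08, i.e. 85.34 dB.
Required insertion loss = 87.5 − 85.34 = 2.16 dB.

2 dB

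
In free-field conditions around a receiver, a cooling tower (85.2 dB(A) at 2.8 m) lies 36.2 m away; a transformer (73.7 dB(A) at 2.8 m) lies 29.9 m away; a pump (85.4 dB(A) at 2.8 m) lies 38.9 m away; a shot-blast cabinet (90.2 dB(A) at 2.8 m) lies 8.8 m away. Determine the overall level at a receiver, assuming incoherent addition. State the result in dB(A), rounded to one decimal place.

First find each source's level at the receiver (point-source: −20·log₁₀(r/r_ref)), then combine on an intensity basis.
cooling tower: 85.2 − 20·log₁₀(36.2/2.8) = 85.2 − 22.23 = 62.97 dB(A).
transformer: 73.7 − 20·log₁₀(29.9/2.8) = 73.7 − 20.57 = 53.13 dB(A).
pump: 85.4 − 20·log₁₀(38.9/2.8) = 85.4 − 22.86 = 62.54 dB(A).
shot-blast cabinet: 90.2 − 20·log₁₀(8.8/2.8) = 90.2 − 9.95 = 80.25 dB(A).
Σ 10^(L/10) = 1.100e+08 → L_total = 10·log₁₀(1.100e+08) = 80.41 dB(A).

80.4 dB(A)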